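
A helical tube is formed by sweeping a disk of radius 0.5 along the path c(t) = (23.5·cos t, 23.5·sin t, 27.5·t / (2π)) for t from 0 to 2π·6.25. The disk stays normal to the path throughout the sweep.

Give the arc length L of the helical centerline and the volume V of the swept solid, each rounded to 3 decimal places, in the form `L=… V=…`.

L=938.712 V=737.263

2πR = 2π·23.5 = 147.654855
per-turn = √(147.654855² + 27.5²) = √(21801.9561 + 756.25) = √22558.2061 = 150.193895
L = 6.25 × 150.193895 = 938.711844
V = π·0.5² × L = 0.785398 × 938.711844 = 737.262558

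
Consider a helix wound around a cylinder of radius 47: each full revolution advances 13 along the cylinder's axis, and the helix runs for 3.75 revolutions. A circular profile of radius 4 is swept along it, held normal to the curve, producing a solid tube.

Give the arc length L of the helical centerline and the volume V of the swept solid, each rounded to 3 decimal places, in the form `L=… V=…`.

2πR = 2π·47 = 295.309709
per-turn = √(295.309709² + 13²) = √(87207.8245 + 169) = √87376.8245 = 295.595711
L = 3.75 × 295.595711 = 1108.483917
V = π·4² × L = 50.265482 × 1108.483917 = 55718.478887

L=1108.484 V=55718.479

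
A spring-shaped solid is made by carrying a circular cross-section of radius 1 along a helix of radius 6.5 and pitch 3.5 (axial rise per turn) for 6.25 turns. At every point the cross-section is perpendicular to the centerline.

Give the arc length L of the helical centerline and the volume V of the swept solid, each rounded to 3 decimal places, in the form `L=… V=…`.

2πR = 2π·6.5 = 40.840704
per-turn = √(40.840704² + 3.5²) = √(1667.9631 + 12.25) = √1680.2131 = 40.990403
L = 6.25 × 40.990403 = 256.190019
V = π·1² × L = 3.141593 × 256.190019 = 804.844682

L=256.190 V=804.845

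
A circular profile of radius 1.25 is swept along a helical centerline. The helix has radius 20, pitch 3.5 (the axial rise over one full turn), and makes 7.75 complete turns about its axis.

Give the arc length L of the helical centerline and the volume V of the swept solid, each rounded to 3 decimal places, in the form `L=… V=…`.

L=974.271 V=4782.444

2πR = 2π·20 = 125.663706
per-turn = √(125.663706² + 3.5²) = √(15791.3670 + 12.25) = √15803.6170 = 125.712438
L = 7.75 × 125.712438 = 974.271394
V = π·1.25² × L = 4.908739 × 974.271394 = 4782.443520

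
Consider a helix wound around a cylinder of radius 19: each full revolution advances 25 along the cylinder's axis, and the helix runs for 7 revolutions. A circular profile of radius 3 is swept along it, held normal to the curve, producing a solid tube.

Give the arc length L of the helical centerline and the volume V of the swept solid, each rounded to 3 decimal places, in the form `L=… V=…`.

L=853.791 V=24140.366

2πR = 2π·19 = 119.380521
per-turn = √(119.380521² + 25²) = √(14251.7088 + 625) = √14876.7088 = 121.970114
L = 7 × 121.970114 = 853.790799
V = π·3² × L = 28.274334 × 853.790799 = 24140.366126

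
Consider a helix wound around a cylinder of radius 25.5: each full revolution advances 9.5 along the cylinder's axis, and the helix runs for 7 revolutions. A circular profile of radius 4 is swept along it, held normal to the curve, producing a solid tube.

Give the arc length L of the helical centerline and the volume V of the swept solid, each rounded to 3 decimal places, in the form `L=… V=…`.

2πR = 2π·25.5 = 160.221225
per-turn = √(160.221225² + 9.5²) = √(25670.8410 + 90.25) = √25761.0910 = 160.502620
L = 7 × 160.502620 = 1123.518340
V = π·4² × L = 50.265482 × 1123.518340 = 56474.191432

L=1123.518 V=56474.191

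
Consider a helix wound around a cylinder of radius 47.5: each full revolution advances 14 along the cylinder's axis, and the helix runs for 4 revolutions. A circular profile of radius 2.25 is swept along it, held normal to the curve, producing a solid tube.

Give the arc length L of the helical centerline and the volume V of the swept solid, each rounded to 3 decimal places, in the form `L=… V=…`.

L=1195.118 V=19007.529

2πR = 2π·47.5 = 298.451302
per-turn = √(298.451302² + 14²) = √(89073.1797 + 196) = √89269.1797 = 298.779483
L = 4 × 298.779483 = 1195.117934
V = π·2.25² × L = 15.904313 × 1195.117934 = 19007.529461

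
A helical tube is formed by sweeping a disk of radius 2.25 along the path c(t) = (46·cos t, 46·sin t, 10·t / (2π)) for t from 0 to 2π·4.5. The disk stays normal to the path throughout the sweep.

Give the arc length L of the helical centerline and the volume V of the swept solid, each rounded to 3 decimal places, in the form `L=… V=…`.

2πR = 2π·46 = 289.026524
per-turn = √(289.026524² + 10²) = √(83536.3317 + 100) = √83636.3317 = 289.199467
L = 4.5 × 289.199467 = 1301.397601
V = π·2.25² × L = 15.904313 × 1301.397601 = 20697.834535

L=1301.398 V=20697.835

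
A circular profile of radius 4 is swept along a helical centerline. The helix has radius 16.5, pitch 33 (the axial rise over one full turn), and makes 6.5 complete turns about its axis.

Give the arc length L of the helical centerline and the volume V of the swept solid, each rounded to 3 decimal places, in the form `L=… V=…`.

2πR = 2π·16.5 = 103.672558
per-turn = √(103.672558² + 33²) = √(10747.9992 + 1089) = √11836.9992 = 108.797974
L = 6.5 × 108.797974 = 707.186832
V = π·4² × L = 50.265482 × 707.186832 = 35547.087317

L=707.187 V=35547.087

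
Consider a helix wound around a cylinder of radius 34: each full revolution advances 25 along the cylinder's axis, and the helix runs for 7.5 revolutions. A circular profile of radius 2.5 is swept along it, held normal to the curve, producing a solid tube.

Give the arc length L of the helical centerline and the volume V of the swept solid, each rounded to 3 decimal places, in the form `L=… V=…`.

2πR = 2π·34 = 213.628300
per-turn = √(213.628300² + 25²) = √(45637.0508 + 625) = √46262.0508 = 215.086147
L = 7.5 × 215.086147 = 1613.146105
V = π·2.5² × L = 19.634954 × 1613.146105 = 31674.049696

L=1613.146 V=31674.050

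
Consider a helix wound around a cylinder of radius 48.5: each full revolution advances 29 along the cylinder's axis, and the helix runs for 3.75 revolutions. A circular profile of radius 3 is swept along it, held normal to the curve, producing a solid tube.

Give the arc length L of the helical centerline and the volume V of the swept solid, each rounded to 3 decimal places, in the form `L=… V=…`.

L=1147.917 V=32456.596

2πR = 2π·48.5 = 304.734487
per-turn = √(304.734487² + 29²) = √(92863.1078 + 841) = √93704.1078 = 306.111267
L = 3.75 × 306.111267 = 1147.917251
V = π·3² × L = 28.274334 × 1147.917251 = 32456.595636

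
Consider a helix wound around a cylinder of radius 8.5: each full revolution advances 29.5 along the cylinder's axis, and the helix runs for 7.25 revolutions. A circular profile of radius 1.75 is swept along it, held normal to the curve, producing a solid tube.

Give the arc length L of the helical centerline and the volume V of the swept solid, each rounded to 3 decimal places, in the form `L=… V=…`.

L=442.343 V=4255.839

2πR = 2π·8.5 = 53.407075
per-turn = √(53.407075² + 29.5²) = √(2852.3157 + 870.25) = √3722.5657 = 61.012832
L = 7.25 × 61.012832 = 442.343032
V = π·1.75² × L = 9.621128 × 442.343032 = 4255.838712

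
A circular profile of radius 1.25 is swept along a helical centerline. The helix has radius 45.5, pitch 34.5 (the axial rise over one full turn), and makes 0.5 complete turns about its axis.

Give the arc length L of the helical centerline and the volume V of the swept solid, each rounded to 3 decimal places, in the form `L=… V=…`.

L=143.980 V=706.758

2πR = 2π·45.5 = 285.884931
per-turn = √(285.884931² + 34.5²) = √(81730.1940 + 1190.25) = √82920.4440 = 287.959101
L = 0.5 × 287.959101 = 143.979551
V = π·1.25² × L = 4.908739 × 143.979551 = 706.757967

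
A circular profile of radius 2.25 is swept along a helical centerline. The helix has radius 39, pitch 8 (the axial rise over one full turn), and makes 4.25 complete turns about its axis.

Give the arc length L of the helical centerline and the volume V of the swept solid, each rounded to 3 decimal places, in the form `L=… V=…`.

2πR = 2π·39 = 245.044227
per-turn = √(245.044227² + 8²) = √(60046.6732 + 64) = √60110.6732 = 245.174781
L = 4.25 × 245.174781 = 1041.992819
V = π·2.25² × L = 15.904313 × 1041.992819 = 16572.179733

L=1041.993 V=16572.180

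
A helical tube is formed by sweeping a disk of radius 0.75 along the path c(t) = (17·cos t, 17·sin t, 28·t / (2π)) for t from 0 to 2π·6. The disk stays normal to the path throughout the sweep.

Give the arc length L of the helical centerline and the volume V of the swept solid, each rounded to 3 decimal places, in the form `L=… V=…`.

2πR = 2π·17 = 106.814150
per-turn = √(106.814150² + 28²) = √(11409.2627 + 784) = √12193.2627 = 110.423108
L = 6 × 110.423108 = 662.538645
V = π·0.75² × L = 1.767146 × 662.538645 = 1170.802430

L=662.539 V=1170.802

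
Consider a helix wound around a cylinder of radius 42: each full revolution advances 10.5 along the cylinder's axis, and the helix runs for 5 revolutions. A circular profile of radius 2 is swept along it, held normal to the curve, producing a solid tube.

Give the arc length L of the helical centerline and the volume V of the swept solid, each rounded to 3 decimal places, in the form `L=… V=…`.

2πR = 2π·42 = 263.893783
per-turn = √(263.893783² + 10.5²) = √(69639.9287 + 110.25) = √69750.1787 = 264.102591
L = 5 × 264.102591 = 1320.512956
V = π·2² × L = 12.566371 × 1320.512956 = 16594.055203

L=1320.513 V=16594.055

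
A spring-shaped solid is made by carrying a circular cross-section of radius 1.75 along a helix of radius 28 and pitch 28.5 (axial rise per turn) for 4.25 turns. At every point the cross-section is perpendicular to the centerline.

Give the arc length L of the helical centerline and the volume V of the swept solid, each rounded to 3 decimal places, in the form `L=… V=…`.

2πR = 2π·28 = 175.929189
per-turn = √(175.929189² + 28.5²) = √(30951.0794 + 812.25) = √31763.3294 = 178.222696
L = 4.25 × 178.222696 = 757.446458
V = π·1.75² × L = 9.621128 × 757.446458 = 7287.488952

L=757.446 V=7287.489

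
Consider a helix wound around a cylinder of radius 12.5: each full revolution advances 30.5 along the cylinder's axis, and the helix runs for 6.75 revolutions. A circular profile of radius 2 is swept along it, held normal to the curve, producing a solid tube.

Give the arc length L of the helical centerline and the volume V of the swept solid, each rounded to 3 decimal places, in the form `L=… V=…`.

L=568.715 V=7146.685

2πR = 2π·12.5 = 78.539816
per-turn = √(78.539816² + 30.5²) = √(6168.5028 + 930.25) = √7098.7528 = 84.254096
L = 6.75 × 84.254096 = 568.715150
V = π·2² × L = 12.566371 × 568.715150 = 7146.685353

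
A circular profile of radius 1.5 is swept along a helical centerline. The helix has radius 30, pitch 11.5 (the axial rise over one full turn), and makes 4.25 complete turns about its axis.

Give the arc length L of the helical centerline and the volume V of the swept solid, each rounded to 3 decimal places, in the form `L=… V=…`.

2πR = 2π·30 = 188.495559
per-turn = √(188.495559² + 11.5²) = √(35530.5758 + 132.25) = √35662.8258 = 188.846037
L = 4.25 × 188.846037 = 802.595659
V = π·1.5² × L = 7.068583 × 802.595659 = 5673.214409

L=802.596 V=5673.214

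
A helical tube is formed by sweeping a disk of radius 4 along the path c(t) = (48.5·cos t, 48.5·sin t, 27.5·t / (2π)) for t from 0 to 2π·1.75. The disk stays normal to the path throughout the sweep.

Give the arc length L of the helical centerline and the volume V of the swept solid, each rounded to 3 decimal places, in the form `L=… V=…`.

2πR = 2π·48.5 = 304.734487
per-turn = √(304.734487² + 27.5²) = √(92863.1078 + 756.25) = √93619.3578 = 305.972806
L = 1.75 × 305.972806 = 535.452410
V = π·4² × L = 50.265482 × 535.452410 = 26914.773718

L=535.452 V=26914.774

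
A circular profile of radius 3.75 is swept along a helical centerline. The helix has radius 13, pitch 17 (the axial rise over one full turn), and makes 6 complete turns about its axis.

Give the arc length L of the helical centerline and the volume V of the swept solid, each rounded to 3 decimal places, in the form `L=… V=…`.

2πR = 2π·13 = 81.681409
per-turn = √(81.681409² + 17²) = √(6671.8526 + 289) = √6960.8526 = 83.431724
L = 6 × 83.431724 = 500.590344
V = π·3.75² × L = 44.178647 × 500.590344 = 22115.403953

L=500.590 V=22115.404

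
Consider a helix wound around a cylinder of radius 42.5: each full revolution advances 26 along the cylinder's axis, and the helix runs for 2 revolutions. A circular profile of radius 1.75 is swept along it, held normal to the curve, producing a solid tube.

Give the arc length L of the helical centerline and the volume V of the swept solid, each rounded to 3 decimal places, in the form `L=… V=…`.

2πR = 2π·42.5 = 267.035376
per-turn = √(267.035376² + 26²) = √(71307.8918 + 676) = √71983.8918 = 268.298140
L = 2 × 268.298140 = 536.596280
V = π·1.75² × L = 9.621128 × 536.596280 = 5162.661222

L=536.596 V=5162.661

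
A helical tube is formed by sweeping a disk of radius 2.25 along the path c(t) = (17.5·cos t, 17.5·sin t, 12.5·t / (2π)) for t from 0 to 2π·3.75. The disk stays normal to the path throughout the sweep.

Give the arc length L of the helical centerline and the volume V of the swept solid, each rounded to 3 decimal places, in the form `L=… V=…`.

L=414.990 V=6600.129

2πR = 2π·17.5 = 109.955743
per-turn = √(109.955743² + 12.5²) = √(12090.2654 + 156.25) = √12246.5154 = 110.663975
L = 3.75 × 110.663975 = 414.989907
V = π·2.25² × L = 15.904313 × 414.989907 = 6600.129289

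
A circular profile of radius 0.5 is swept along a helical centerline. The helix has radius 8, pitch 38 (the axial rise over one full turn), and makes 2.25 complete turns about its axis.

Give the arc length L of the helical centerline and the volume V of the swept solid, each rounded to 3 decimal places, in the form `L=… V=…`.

2πR = 2π·8 = 50.265482
per-turn = √(50.265482² + 38²) = √(2526.6187 + 1444) = √3970.6187 = 63.012846
L = 2.25 × 63.012846 = 141.778903
V = π·0.5² × L = 0.785398 × 141.778903 = 111.352890

L=141.779 V=111.353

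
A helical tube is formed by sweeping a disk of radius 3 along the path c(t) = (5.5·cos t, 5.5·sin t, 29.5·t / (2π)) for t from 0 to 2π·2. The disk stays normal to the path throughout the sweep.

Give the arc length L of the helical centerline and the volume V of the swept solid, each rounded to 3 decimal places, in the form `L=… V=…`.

L=90.873 V=2569.371

2πR = 2π·5.5 = 34.557519
per-turn = √(34.557519² + 29.5²) = √(1194.2221 + 870.25) = √2064.4721 = 45.436463
L = 2 × 45.436463 = 90.872925
V = π·3² × L = 28.274334 × 90.872925 = 2569.371427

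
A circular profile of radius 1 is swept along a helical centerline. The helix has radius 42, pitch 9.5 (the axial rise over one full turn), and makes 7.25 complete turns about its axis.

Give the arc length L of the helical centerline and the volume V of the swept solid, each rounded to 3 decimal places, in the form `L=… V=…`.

L=1914.469 V=6014.483

2πR = 2π·42 = 263.893783
per-turn = √(263.893783² + 9.5²) = √(69639.9287 + 90.25) = √69730.1787 = 264.064724
L = 7.25 × 264.064724 = 1914.469252
V = π·1² × L = 3.141593 × 1914.469252 = 6014.482537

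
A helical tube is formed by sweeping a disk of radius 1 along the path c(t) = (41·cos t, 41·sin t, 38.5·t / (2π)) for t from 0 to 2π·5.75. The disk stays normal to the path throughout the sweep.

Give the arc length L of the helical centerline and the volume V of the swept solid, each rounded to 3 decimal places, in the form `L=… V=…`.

2πR = 2π·41 = 257.610598
per-turn = √(257.610598² + 38.5²) = √(66363.2200 + 1482.25) = √67845.4700 = 260.471630
L = 5.75 × 260.471630 = 1497.711872
V = π·1² × L = 3.141593 × 1497.711872 = 4705.200614

L=1497.712 V=4705.201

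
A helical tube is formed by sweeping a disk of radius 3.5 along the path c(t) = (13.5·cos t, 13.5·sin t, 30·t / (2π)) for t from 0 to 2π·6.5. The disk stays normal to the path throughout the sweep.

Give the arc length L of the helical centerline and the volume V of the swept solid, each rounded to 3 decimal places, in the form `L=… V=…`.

2πR = 2π·13.5 = 84.823002
per-turn = √(84.823002² + 30²) = √(7194.9416 + 900) = √8094.9416 = 89.971893
L = 6.5 × 89.971893 = 584.817307
V = π·3.5² × L = 38.484510 × 584.817307 = 22506.407516

L=584.817 V=22506.408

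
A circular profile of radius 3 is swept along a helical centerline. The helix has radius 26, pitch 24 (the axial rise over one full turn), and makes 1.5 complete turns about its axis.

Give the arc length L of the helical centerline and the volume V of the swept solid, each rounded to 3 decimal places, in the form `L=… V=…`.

L=247.675 V=7002.832

2πR = 2π·26 = 163.362818
per-turn = √(163.362818² + 24²) = √(26687.4103 + 576) = √27263.4103 = 165.116354
L = 1.5 × 165.116354 = 247.674531
V = π·3² × L = 28.274334 × 247.674531 = 7002.832376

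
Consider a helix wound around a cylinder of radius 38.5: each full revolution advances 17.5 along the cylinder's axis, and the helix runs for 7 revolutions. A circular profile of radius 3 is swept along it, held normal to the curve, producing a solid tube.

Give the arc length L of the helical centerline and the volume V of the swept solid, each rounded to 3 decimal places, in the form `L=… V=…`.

2πR = 2π·38.5 = 241.902634
per-turn = √(241.902634² + 17.5²) = √(58516.8845 + 306.25) = √58823.1345 = 242.534811
L = 7 × 242.534811 = 1697.743676
V = π·3² × L = 28.274334 × 1697.743676 = 48002.571549

L=1697.744 V=48002.572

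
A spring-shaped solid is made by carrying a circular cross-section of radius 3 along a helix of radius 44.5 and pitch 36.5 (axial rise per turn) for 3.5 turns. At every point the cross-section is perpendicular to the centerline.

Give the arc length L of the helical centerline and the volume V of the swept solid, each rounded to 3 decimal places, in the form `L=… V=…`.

L=986.909 V=27904.203

2πR = 2π·44.5 = 279.601746
per-turn = √(279.601746² + 36.5²) = √(78177.1365 + 1332.25) = √79509.3865 = 281.974088
L = 3.5 × 281.974088 = 986.909309
V = π·3² × L = 28.274334 × 986.909309 = 27904.203314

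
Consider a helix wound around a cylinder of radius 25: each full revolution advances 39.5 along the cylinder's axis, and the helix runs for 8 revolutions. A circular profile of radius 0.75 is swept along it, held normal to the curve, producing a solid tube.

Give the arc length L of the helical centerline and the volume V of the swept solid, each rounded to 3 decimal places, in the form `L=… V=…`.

2πR = 2π·25 = 157.079633
per-turn = √(157.079633² + 39.5²) = √(24674.0110 + 1560.25) = √26234.2610 = 161.969939
L = 8 × 161.969939 = 1295.759509
V = π·0.75² × L = 1.767146 × 1295.759509 = 2289.796061

L=1295.760 V=2289.796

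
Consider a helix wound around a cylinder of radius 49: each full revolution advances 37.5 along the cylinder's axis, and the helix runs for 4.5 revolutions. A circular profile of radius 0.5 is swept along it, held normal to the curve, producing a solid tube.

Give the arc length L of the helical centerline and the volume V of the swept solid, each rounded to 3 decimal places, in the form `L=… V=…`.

L=1395.682 V=1096.166

2πR = 2π·49 = 307.876080
per-turn = √(307.876080² + 37.5²) = √(94787.6807 + 1406.25) = √96193.9307 = 310.151464
L = 4.5 × 310.151464 = 1395.681588
V = π·0.5² × L = 0.785398 × 1395.681588 = 1096.165756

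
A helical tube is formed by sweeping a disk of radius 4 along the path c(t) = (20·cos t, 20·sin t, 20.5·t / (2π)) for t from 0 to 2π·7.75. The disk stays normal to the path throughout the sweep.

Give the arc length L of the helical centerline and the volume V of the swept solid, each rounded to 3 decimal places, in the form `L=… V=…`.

2πR = 2π·20 = 125.663706
per-turn = √(125.663706² + 20.5²) = √(15791.3670 + 420.25) = √16211.6170 = 127.324848
L = 7.75 × 127.324848 = 986.767576
V = π·4² × L = 50.265482 × 986.767576 = 49600.348269

L=986.768 V=49600.348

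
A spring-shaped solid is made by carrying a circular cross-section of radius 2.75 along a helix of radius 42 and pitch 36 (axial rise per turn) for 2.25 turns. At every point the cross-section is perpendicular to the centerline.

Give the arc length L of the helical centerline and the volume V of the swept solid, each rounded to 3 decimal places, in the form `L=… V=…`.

L=599.260 V=14237.407

2πR = 2π·42 = 263.893783
per-turn = √(263.893783² + 36²) = √(69639.9287 + 1296) = √70935.9287 = 266.337997
L = 2.25 × 266.337997 = 599.260493
V = π·2.75² × L = 23.758294 × 599.260493 = 14237.407247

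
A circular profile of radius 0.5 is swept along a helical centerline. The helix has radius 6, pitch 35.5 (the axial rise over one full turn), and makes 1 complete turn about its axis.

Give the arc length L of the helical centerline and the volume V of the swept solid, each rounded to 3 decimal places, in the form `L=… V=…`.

2πR = 2π·6 = 37.699112
per-turn = √(37.699112² + 35.5²) = √(1421.2230 + 1260.25) = √2681.4730 = 51.782942
L = 1 × 51.782942 = 51.782942
V = π·0.5² × L = 0.785398 × 51.782942 = 40.670227

L=51.783 V=40.670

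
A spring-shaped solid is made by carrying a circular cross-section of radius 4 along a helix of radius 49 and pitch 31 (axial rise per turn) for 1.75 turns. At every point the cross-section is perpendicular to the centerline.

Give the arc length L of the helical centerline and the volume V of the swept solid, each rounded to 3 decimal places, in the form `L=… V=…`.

L=541.507 V=27219.134

2πR = 2π·49 = 307.876080
per-turn = √(307.876080² + 31²) = √(94787.6807 + 961) = √95748.6807 = 309.432837
L = 1.75 × 309.432837 = 541.507465
V = π·4² × L = 50.265482 × 541.507465 = 27219.133978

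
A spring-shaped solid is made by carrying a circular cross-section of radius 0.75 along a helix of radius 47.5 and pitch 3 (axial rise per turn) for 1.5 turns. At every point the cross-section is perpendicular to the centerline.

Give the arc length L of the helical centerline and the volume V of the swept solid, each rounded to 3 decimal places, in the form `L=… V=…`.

2πR = 2π·47.5 = 298.451302
per-turn = √(298.451302² + 3²) = √(89073.1797 + 9) = √89082.1797 = 298.466380
L = 1.5 × 298.466380 = 447.699569
V = π·0.75² × L = 1.767146 × 447.699569 = 791.150444

L=447.700 V=791.150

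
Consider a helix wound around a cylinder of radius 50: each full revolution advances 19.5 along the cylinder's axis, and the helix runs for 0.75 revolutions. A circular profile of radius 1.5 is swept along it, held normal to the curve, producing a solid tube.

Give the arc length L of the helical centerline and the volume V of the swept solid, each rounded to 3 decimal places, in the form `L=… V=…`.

L=236.073 V=1668.701

2πR = 2π·50 = 314.159265
per-turn = √(314.159265² + 19.5²) = √(98696.0440 + 380.25) = √99076.2940 = 314.763870
L = 0.75 × 314.763870 = 236.072903
V = π·1.5² × L = 7.068583 × 236.072903 = 1668.701018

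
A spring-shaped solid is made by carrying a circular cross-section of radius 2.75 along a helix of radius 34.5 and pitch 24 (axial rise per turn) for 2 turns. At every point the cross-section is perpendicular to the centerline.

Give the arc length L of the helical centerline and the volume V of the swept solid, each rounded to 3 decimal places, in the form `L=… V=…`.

L=436.189 V=10363.104

2πR = 2π·34.5 = 216.769893
per-turn = √(216.769893² + 24²) = √(46989.1866 + 576) = √47565.1866 = 218.094444
L = 2 × 218.094444 = 436.188888
V = π·2.75² × L = 23.758294 × 436.188888 = 10363.104039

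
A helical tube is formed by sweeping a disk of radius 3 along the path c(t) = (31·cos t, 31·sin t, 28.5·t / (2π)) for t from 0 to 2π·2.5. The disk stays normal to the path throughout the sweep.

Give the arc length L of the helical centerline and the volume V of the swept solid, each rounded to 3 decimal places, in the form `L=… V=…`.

2πR = 2π·31 = 194.778745
per-turn = √(194.778745² + 28.5²) = √(37938.7593 + 812.25) = √38751.0093 = 196.852761
L = 2.5 × 196.852761 = 492.131901
V = π·3² × L = 28.274334 × 492.131901 = 13914.701690

L=492.132 V=13914.702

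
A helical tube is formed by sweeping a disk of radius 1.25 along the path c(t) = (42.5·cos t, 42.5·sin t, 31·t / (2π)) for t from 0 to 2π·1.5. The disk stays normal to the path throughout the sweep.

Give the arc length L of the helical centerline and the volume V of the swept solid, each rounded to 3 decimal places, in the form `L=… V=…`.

L=403.243 V=1979.415

2πR = 2π·42.5 = 267.035376
per-turn = √(267.035376² + 31²) = √(71307.8918 + 961) = √72268.8918 = 268.828741
L = 1.5 × 268.828741 = 403.243111
V = π·1.25² × L = 4.908739 × 403.243111 = 1979.414992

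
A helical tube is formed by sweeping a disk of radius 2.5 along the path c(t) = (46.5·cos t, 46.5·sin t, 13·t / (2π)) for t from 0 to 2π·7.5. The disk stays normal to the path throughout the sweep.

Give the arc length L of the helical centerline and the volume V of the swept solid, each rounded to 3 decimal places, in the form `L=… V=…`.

L=2193.429 V=43067.876

2πR = 2π·46.5 = 292.168117
per-turn = √(292.168117² + 13²) = √(85362.2085 + 169) = √85531.2085 = 292.457191
L = 7.5 × 292.457191 = 2193.428931
V = π·2.5² × L = 19.634954 × 2193.428931 = 43067.876352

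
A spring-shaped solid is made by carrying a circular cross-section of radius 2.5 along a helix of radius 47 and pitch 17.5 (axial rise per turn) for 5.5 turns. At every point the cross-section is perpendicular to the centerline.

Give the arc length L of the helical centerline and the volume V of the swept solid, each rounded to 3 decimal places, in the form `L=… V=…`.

L=1627.053 V=31947.107

2πR = 2π·47 = 295.309709
per-turn = √(295.309709² + 17.5²) = √(87207.8245 + 306.25) = √87514.0745 = 295.827778
L = 5.5 × 295.827778 = 1627.052781
V = π·2.5² × L = 19.634954 × 1627.052781 = 31947.106655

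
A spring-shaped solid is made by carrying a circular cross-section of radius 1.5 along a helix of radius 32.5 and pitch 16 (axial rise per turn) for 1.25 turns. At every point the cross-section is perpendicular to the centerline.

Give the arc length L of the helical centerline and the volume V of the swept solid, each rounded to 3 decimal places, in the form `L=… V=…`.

2πR = 2π·32.5 = 204.203522
per-turn = √(204.203522² + 16²) = √(41699.0786 + 256) = √41955.0786 = 204.829389
L = 1.25 × 204.829389 = 256.036736
V = π·1.5² × L = 7.068583 × 256.036736 = 1809.817042

L=256.037 V=1809.817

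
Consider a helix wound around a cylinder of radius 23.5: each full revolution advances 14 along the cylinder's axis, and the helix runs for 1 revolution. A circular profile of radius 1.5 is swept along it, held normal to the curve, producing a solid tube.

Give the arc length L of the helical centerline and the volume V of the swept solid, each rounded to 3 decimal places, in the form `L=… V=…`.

L=148.317 V=1048.392

2πR = 2π·23.5 = 147.654855
per-turn = √(147.654855² + 14²) = √(21801.9561 + 196) = √21997.9561 = 148.317080
L = 1 × 148.317080 = 148.317080
V = π·1.5² × L = 7.068583 × 148.317080 = 1048.391658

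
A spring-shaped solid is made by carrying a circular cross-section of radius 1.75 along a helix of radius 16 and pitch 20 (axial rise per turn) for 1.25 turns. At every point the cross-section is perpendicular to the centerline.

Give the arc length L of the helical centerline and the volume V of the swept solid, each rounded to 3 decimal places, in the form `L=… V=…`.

2πR = 2π·16 = 100.530965
per-turn = √(100.530965² + 20²) = √(10106.4749 + 400) = √10506.4749 = 102.501097
L = 1.25 × 102.501097 = 128.126371
V = π·1.75² × L = 9.621128 × 128.126371 = 1232.720155

L=128.126 V=1232.720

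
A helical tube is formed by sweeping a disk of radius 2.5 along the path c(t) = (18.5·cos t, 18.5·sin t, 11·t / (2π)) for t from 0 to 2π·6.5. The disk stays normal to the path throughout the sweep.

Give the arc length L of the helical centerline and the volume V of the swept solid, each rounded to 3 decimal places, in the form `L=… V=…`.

2πR = 2π·18.5 = 116.238928
per-turn = √(116.238928² + 11²) = √(13511.4884 + 121) = √13632.4884 = 116.758248
L = 6.5 × 116.758248 = 758.928611
V = π·2.5² × L = 19.634954 × 758.928611 = 14901.528423

L=758.929 V=14901.528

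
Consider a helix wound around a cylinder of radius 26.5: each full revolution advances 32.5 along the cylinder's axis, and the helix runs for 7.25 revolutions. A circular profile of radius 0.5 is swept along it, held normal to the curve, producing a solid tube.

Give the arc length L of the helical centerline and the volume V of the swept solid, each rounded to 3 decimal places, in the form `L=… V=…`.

L=1229.938 V=965.991

2πR = 2π·26.5 = 166.504411
per-turn = √(166.504411² + 32.5²) = √(27723.7188 + 1056.25) = √28779.9688 = 169.646600
L = 7.25 × 169.646600 = 1229.937847
V = π·0.5² × L = 0.785398 × 1229.937847 = 965.990926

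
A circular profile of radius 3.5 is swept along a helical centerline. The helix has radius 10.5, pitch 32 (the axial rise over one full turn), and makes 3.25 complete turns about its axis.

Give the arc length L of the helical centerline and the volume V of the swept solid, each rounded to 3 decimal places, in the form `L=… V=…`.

L=238.305 V=9171.048

2πR = 2π·10.5 = 65.973446
per-turn = √(65.973446² + 32²) = √(4352.4955 + 1024) = √5376.4955 = 73.324590
L = 3.25 × 73.324590 = 238.304918
V = π·3.5² × L = 38.484510 × 238.304918 = 9171.048018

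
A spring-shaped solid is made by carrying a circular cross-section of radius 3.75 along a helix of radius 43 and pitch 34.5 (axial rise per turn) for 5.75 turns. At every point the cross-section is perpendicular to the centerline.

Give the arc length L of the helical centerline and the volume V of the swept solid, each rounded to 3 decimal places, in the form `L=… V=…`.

L=1566.132 V=69189.593

2πR = 2π·43 = 270.176968
per-turn = √(270.176968² + 34.5²) = √(72995.5942 + 1190.25) = √74185.8442 = 272.370784
L = 5.75 × 272.370784 = 1566.132010
V = π·3.75² × L = 44.178647 × 1566.132010 = 69189.592734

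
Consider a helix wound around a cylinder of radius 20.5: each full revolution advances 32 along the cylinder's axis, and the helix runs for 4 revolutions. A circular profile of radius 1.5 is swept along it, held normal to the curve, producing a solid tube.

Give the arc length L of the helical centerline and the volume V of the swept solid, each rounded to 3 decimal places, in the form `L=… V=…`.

L=530.883 V=3752.592

2πR = 2π·20.5 = 128.805299
per-turn = √(128.805299² + 32²) = √(16590.8050 + 1024) = √17614.8050 = 132.720778
L = 4 × 132.720778 = 530.883113
V = π·1.5² × L = 7.068583 × 530.883113 = 3752.591599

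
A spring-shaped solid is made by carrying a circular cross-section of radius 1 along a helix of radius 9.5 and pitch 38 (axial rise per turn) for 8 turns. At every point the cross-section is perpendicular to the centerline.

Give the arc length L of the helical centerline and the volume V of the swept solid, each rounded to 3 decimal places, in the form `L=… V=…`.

L=566.077 V=1778.384

2πR = 2π·9.5 = 59.690260
per-turn = √(59.690260² + 38²) = √(3562.9272 + 1444) = √5006.9272 = 70.759644
L = 8 × 70.759644 = 566.077150
V = π·1² × L = 3.141593 × 566.077150 = 1778.383817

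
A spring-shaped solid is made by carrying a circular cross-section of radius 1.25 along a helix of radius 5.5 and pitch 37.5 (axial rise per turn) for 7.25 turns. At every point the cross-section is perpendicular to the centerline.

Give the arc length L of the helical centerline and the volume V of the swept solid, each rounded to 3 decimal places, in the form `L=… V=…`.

L=369.712 V=1814.822

2πR = 2π·5.5 = 34.557519
per-turn = √(34.557519² + 37.5²) = √(1194.2221 + 1406.25) = √2600.4721 = 50.994825
L = 7.25 × 50.994825 = 369.712478
V = π·1.25² × L = 4.908739 × 369.712478 = 1814.821883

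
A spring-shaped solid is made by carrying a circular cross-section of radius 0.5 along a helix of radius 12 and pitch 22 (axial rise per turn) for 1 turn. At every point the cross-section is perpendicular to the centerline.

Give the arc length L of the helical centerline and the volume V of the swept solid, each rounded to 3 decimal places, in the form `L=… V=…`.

L=78.542 V=61.687

2πR = 2π·12 = 75.398224
per-turn = √(75.398224² + 22²) = √(5684.8921 + 484) = √6168.8921 = 78.542295
L = 1 × 78.542295 = 78.542295
V = π·0.5² × L = 0.785398 × 78.542295 = 61.686974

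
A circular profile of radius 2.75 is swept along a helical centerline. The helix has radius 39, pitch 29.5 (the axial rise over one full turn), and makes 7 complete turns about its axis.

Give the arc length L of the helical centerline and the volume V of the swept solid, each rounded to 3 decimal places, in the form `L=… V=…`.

2πR = 2π·39 = 245.044227
per-turn = √(245.044227² + 29.5²) = √(60046.6732 + 870.25) = √60916.9232 = 246.813539
L = 7 × 246.813539 = 1727.694775
V = π·2.75² × L = 23.758294 × 1727.694775 = 41047.081172

L=1727.695 V=41047.081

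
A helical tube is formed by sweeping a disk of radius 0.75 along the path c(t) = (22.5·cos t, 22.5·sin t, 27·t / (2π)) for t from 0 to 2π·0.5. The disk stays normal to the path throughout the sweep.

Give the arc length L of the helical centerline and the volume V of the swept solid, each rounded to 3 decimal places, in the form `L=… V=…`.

2πR = 2π·22.5 = 141.371669
per-turn = √(141.371669² + 27²) = √(19985.9489 + 729) = √20714.9489 = 143.926887
L = 0.5 × 143.926887 = 71.963444
V = π·0.75² × L = 1.767146 × 71.963444 = 127.169902

L=71.963 V=127.170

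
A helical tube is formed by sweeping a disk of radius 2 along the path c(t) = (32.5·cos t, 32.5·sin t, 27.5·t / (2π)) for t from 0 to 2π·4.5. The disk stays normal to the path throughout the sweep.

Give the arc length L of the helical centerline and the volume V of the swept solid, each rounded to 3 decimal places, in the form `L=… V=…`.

L=927.211 V=11651.678

2πR = 2π·32.5 = 204.203522
per-turn = √(204.203522² + 27.5²) = √(41699.0786 + 756.25) = √42455.3286 = 206.046909
L = 4.5 × 206.046909 = 927.211089
V = π·2² × L = 12.566371 × 927.211089 = 11651.678185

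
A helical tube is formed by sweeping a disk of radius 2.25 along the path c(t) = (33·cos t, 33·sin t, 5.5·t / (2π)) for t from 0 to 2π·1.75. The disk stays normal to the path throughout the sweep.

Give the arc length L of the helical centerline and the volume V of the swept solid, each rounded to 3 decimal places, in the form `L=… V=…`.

L=362.982 V=5772.973

2πR = 2π·33 = 207.345115
per-turn = √(207.345115² + 5.5²) = √(42991.9968 + 30.25) = √43022.2468 = 207.418048
L = 1.75 × 207.418048 = 362.981585
V = π·2.25² × L = 15.904313 × 362.981585 = 5772.972665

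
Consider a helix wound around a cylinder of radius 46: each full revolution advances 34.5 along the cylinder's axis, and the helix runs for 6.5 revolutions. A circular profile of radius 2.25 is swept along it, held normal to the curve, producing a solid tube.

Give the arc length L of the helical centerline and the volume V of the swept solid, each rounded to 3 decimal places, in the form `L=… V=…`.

L=1892.009 V=30091.103

2πR = 2π·46 = 289.026524
per-turn = √(289.026524² + 34.5²) = √(83536.3317 + 1190.25) = √84726.5817 = 291.078308
L = 6.5 × 291.078308 = 1892.009005
V = π·2.25² × L = 15.904313 × 1892.009005 = 30091.103052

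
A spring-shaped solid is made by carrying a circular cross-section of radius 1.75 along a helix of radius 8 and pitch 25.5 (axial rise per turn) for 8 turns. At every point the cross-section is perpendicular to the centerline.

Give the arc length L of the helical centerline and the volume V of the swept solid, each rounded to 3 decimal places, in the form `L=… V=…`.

2πR = 2π·8 = 50.265482
per-turn = √(50.265482² + 25.5²) = √(2526.6187 + 650.25) = √3176.8687 = 56.363718
L = 8 × 56.363718 = 450.909745
V = π·1.75² × L = 9.621128 × 450.909745 = 4338.260152

L=450.910 V=4338.260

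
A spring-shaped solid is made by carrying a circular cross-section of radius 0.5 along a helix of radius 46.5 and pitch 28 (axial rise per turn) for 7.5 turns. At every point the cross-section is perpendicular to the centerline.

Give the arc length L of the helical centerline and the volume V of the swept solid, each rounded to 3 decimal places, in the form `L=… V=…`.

2πR = 2π·46.5 = 292.168117
per-turn = √(292.168117² + 28²) = √(85362.2085 + 784) = √86146.2085 = 293.506743
L = 7.5 × 293.506743 = 2201.300576
V = π·0.5² × L = 0.785398 × 2201.300576 = 1728.897430

L=2201.301 V=1728.897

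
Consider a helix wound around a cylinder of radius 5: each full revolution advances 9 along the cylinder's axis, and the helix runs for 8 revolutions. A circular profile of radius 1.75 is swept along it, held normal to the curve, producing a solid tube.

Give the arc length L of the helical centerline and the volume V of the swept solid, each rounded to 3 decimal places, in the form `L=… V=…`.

L=261.437 V=2515.322

2πR = 2π·5 = 31.415927
per-turn = √(31.415927² + 9²) = √(986.9604 + 81) = √1067.9604 = 32.679664
L = 8 × 32.679664 = 261.437312
V = π·1.75² × L = 9.621128 × 261.437312 = 2515.321714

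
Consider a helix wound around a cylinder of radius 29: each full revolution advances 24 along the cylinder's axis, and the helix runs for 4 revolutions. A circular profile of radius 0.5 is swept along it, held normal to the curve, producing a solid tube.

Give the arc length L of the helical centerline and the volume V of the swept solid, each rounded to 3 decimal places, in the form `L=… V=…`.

2πR = 2π·29 = 182.212374
per-turn = √(182.212374² + 24²) = √(33201.3492 + 576) = √33777.3492 = 183.786151
L = 4 × 183.786151 = 735.144603
V = π·0.5² × L = 0.785398 × 735.144603 = 577.381221

L=735.145 V=577.381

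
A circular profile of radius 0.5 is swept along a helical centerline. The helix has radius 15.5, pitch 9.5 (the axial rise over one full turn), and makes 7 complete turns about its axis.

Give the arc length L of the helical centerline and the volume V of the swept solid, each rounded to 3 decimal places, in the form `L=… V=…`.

L=684.961 V=537.967

2πR = 2π·15.5 = 97.389372
per-turn = √(97.389372² + 9.5²) = √(9484.6898 + 90.25) = √9574.9398 = 97.851621
L = 7 × 97.851621 = 684.961350
V = π·0.5² × L = 0.785398 × 684.961350 = 537.967387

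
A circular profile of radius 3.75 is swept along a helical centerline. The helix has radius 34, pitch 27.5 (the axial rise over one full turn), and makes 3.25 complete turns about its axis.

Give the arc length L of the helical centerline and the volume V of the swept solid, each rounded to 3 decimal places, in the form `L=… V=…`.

2πR = 2π·34 = 213.628300
per-turn = √(213.628300² + 27.5²) = √(45637.0508 + 756.25) = √46393.3008 = 215.391041
L = 3.25 × 215.391041 = 700.020885
V = π·3.75² × L = 44.178647 × 700.020885 = 30925.975347

L=700.021 V=30925.975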